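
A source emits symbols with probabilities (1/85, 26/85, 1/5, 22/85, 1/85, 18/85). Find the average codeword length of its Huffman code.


Huffman construction (repeatedly merge the two least-probable nodes; each merge adds 1 bit to every symbol beneath it): 1/85 + 1/85 = 2/85; 2/85 + 1/5 = 19/85; 18/85 + 19/85 = 37/85; 22/85 + 26/85 = 48/85; 37/85 + 48/85 = 1. Resulting codeword lengths (in the order the probabilities were given): (4, 2, 3, 2, 4, 2). L_avg = sum(p_i * l_i) = 1/85*4 + 26/85*2 + 1/5*3 + 22/85*2 + 1/85*4 + 18/85*2 = 191/85 = 2.2471

2.2471 bits


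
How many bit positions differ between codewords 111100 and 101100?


Count differing positions: . ^ . . . . = 1 differences

1


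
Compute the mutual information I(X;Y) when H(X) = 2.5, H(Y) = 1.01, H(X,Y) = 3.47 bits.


I(X;Y) = H(X) + H(Y) - H(X,Y) = 2.5 + 1.01 - 3.47 = 0.04

0.04 bits


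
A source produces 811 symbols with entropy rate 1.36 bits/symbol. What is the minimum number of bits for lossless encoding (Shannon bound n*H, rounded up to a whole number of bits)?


Minimum bits >= n * H = 811 * 1.36 = 1102.96, rounded up to a whole number of bits = 1103

1103 bits


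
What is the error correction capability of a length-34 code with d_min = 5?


Correction capability = floor((d-1)/2) = floor((5-1)/2) = 2

2 errors


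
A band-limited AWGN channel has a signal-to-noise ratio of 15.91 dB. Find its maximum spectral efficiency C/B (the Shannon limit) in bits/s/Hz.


SNR_linear = 10^(15.91/10) = 38.9942; C/B = log2(1 + SNR_linear) = log2(1 + 38.9942) = 5.3217

5.3217 bits/s/Hz


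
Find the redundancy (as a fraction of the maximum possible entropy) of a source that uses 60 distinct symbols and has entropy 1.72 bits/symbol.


H_max = log2(K) = log2(60) = 5.9069 bits/symbol. Redundancy = 1 - H/H_max = 1 - 1.72/5.9069 = 1 - 0.2912 = 0.7088

0.7088


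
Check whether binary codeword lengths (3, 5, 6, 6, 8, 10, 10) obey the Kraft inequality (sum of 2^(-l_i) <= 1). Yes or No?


Kraft sum = sum(2^(-l_i)) = 0.1934, need <= 1. Result: satisfied (a binary prefix-free code with these lengths exists)

Yes


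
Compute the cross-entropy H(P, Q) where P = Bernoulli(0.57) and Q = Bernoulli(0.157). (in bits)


H(P,Q) = -p*log2(q) - (1-p)*log2(1-q). -0.57*log2(0.157) = 1.522563; -0.43*log2(0.843) = 0.105950. H(P,Q) = 1.522563 + 0.105950 = 1.6285

1.6285 bits


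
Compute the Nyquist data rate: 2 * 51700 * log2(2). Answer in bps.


Rate = 2 * B * log2(M) = 2 * 51700 * 1.0 = 103400.0

103400.0 bps


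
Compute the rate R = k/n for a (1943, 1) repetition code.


Rate = k/n = 1/1943

1/1943


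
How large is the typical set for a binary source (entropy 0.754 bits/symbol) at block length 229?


log2|A_typical| = nH = 229 * 0.754 = 172.666, so |A_typical| ~ 2^172.666 = 9.498e+51

9.498e+51


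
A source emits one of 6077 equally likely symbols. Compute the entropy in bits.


H = log2(n) = log2(6077) = 12.5691

12.5691 bits


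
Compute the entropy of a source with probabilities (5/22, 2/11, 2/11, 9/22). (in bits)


H = -sum(p_i * log2(p_i)). Terms: -(5/22)*log2(5/22) = 0.485796; -(2/11)*log2(2/11) = 0.447169; -(2/11)*log2(2/11) = 0.447169; -(9/22)*log2(9/22) = 0.527525. H = 0.485796 + 0.447169 + 0.447169 + 0.527525 = 1.9077

1.9077 bits


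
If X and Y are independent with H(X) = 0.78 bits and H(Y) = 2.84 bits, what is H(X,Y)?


For independent variables, H(X,Y) = H(X) + H(Y) = 0.78 + 2.84 = 3.62

3.62 bits


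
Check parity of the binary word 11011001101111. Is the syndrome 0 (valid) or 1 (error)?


Syndrome = XOR of all bits = 1 XOR 1 XOR 0 XOR 1 XOR 1 XOR 0 XOR 0 XOR 1 XOR 1 XOR 0 XOR 1 XOR 1 XOR 1 XOR 1 = 0

0


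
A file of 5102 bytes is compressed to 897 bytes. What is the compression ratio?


Ratio = original / compressed = 5102 / 897 = 5.6878

5.6878


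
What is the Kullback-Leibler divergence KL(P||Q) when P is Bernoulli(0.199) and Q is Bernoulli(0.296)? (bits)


KL = p*log2(p/q) + (1-p)*log2((1-p)/(1-q)) = 0.199*log2(0.199/0.296) + 0.801*log2(0.801/0.704) = 0.0352

0.0352 bits


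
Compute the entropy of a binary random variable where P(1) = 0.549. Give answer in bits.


H = -p*log2(p) - (1-p)*log2(1-p). -0.549*log2(0.549) = 0.474952; -0.451*log2(0.451) = 0.518109. H = 0.474952 + 0.518109 = 0.9931

0.9931 bits


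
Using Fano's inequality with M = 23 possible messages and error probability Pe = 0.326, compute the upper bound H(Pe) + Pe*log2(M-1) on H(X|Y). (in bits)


H(Pe) = -Pe*log2(Pe) - (1-Pe)*log2(1-Pe) = -0.326*log2(0.326) - 0.674*log2(0.674) = 0.527160 + 0.383627 = 0.9108. Pe*log2(M-1) = 0.326*log2(22) = 1.453775. Bound = H(Pe) + Pe*log2(M-1) = 0.527160 + 0.383627 + 1.453775 = 2.3646

2.3646 bits


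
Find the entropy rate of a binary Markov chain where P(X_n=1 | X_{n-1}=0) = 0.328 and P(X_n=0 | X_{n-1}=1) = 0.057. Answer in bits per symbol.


Stationary distribution: pi_0 = p10/(p01+p10) = 0.1481, pi_1 = 0.8519. Entropy rate H' = pi_0*H(p01) + pi_1*H(p10) = 0.1481*0.9129 + 0.8519*0.3154 = 0.4039

0.4039 bits/symbol


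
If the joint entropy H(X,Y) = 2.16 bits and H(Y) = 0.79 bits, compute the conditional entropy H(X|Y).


H(X|Y) = H(X,Y) - H(Y) = 2.16 - 0.79 = 1.37

1.37 bits


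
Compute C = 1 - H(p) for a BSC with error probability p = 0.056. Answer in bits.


H(p) = -p*log2(p) - (1-p)*log2(1-p) = -0.056*log2(0.056) - 0.944*log2(0.944) = 0.232872 + 0.078485 = 0.3114. C = 1 - H(p) = 1 - 0.3114 = 0.6886

0.6886 bits


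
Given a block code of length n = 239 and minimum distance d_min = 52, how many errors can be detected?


Detection capability = d_min - 1 = 52 - 1 = 51

51 errors


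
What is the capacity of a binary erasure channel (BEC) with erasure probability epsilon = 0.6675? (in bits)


C = 1 - epsilon = 1 - 0.6675 = 0.3325

0.3325 bits


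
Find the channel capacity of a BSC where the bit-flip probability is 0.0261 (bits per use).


H(p) = -p*log2(p) - (1-p)*log2(1-p) = -0.0261*log2(0.0261) - 0.9739*log2(0.9739) = 0.137281 + 0.037159 = 0.1744. C = 1 - H(p) = 1 - 0.1744 = 0.8256

0.8256 bits


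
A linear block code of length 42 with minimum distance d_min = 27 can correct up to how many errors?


Correction capability = floor((d-1)/2) = floor((27-1)/2) = 13

13 errors


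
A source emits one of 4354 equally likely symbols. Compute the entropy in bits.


H = log2(n) = log2(4354) = 12.0881

12.0881 bits


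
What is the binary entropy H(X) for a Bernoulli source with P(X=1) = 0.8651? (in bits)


H = -p*log2(p) - (1-p)*log2(1-p). -0.8651*log2(0.8651) = 0.180859; -0.1349*log2(0.1349) = 0.389866. H = 0.180859 + 0.389866 = 0.5707

0.5707 bits


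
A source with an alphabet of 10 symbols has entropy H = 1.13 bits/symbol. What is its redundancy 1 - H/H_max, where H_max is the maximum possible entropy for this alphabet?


H_max = log2(K) = log2(10) = 3.3219 bits/symbol. Redundancy = 1 - H/H_max = 1 - 1.13/3.3219 = 1 - 0.3402 = 0.6598

0.6598


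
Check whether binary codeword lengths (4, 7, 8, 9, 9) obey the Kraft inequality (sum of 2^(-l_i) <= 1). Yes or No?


Kraft sum = sum(2^(-l_i)) = 0.0781, need <= 1. Result: satisfied (a binary prefix-free code with these lengths exists)

Yes


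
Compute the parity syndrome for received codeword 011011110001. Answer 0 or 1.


Syndrome = XOR of all bits = 0 XOR 1 XOR 1 XOR 0 XOR 1 XOR 1 XOR 1 XOR 1 XOR 0 XOR 0 XOR 0 XOR 1 = 1

1


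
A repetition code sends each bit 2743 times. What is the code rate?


Rate = k/n = 1/2743

1/2743


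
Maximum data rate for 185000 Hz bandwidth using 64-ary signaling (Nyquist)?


Rate = 2 * B * log2(M) = 2 * 185000 * 6.0 = 2220000.0

2220000.0 bps


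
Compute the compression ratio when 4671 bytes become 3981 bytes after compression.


Ratio = original / compressed = 4671 / 3981 = 1.1733

1.1733


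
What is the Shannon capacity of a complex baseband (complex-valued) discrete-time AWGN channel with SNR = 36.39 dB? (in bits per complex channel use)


SNR_linear = 10^(36.39/10) = 4355.1187; C = log2(1 + SNR_linear) = log2(1 + 4355.1187) = 12.0888

12.0888 bits/channel use


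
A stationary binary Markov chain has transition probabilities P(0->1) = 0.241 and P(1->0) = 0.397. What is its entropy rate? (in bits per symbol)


Stationary distribution: pi_0 = p10/(p01+p10) = 0.6223, pi_1 = 0.3777. Entropy rate H' = pi_0*H(p01) + pi_1*H(p10) = 0.6223*0.7967 + 0.3777*0.9692 = 0.8618

0.8618 bits/symbol


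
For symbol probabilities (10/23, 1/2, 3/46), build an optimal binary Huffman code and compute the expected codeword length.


Huffman construction (repeatedly merge the two least-probable nodes; each merge adds 1 bit to every symbol beneath it): 3/46 + 10/23 = 1/2; 1/2 + 1/2 = 1. Resulting codeword lengths (in the order the probabilities were given): (2, 1, 2). L_avg = sum(p_i * l_i) = 10/23*2 + 1/2*1 + 3/46*2 = 3/2 = 1.5

1.5 bits


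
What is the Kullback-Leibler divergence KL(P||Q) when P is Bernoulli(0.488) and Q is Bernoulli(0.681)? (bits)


KL = p*log2(p/q) + (1-p)*log2((1-p)/(1-q)) = 0.488*log2(0.488/0.681) + 0.512*log2(0.512/0.319) = 0.1149

0.1149 bits


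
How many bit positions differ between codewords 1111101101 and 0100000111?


Count differing positions: ^ . ^ ^ ^ . ^ . ^ . = 6 differences

6


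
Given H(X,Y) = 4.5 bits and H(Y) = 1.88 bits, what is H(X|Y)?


H(X|Y) = H(X,Y) - H(Y) = 4.5 - 1.88 = 2.62

2.62 bits


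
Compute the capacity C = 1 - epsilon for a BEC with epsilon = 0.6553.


C = 1 - epsilon = 1 - 0.6553 = 0.3447

0.3447 bits


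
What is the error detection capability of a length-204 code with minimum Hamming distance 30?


Detection capability = d_min - 1 = 30 - 1 = 29

29 errors


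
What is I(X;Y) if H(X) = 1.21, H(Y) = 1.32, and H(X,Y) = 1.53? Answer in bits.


I(X;Y) = H(X) + H(Y) - H(X,Y) = 1.21 + 1.32 - 1.53 = 1.0

1.0 bits


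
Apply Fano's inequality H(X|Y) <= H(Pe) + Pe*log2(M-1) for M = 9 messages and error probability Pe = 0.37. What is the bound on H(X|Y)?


H(Pe) = -Pe*log2(Pe) - (1-Pe)*log2(1-Pe) = -0.37*log2(0.37) - 0.63*log2(0.63) = 0.530729 + 0.419943 = 0.9507. Pe*log2(M-1) = 0.37*log2(8) = 1.110000. Bound = H(Pe) + Pe*log2(M-1) = 0.530729 + 0.419943 + 1.110000 = 2.0607

2.0607 bits


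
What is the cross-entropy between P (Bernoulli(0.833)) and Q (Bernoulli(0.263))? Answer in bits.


H(P,Q) = -p*log2(q) - (1-p)*log2(1-q). -0.833*log2(0.263) = 1.605079; -0.167*log2(0.737) = 0.073524. H(P,Q) = 1.605079 + 0.073524 = 1.6786

1.6786 bits


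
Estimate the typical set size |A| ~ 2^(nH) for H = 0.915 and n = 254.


log2|A_typical| = nH = 254 * 0.915 = 232.41, so |A_typical| ~ 2^232.41 = 9.170e+69

9.170e+69


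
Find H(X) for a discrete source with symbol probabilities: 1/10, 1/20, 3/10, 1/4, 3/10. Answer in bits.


H = -sum(p_i * log2(p_i)). Terms: -(1/10)*log2(1/10) = 0.332193; -(1/20)*log2(1/20) = 0.216096; -(3/10)*log2(3/10) = 0.521090; -(1/4)*log2(1/4) = 0.500000; -(3/10)*log2(3/10) = 0.521090. H = 0.332193 + 0.216096 + 0.521090 + 0.500000 + 0.521090 = 2.0905

2.0905 bits


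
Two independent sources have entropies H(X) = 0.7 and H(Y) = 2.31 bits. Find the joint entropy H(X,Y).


For independent variables, H(X,Y) = H(X) + H(Y) = 0.7 + 2.31 = 3.01

3.01 bits


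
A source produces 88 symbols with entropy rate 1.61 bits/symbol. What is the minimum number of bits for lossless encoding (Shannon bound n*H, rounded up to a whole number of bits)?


Minimum bits >= n * H = 88 * 1.61 = 141.68, rounded up to a whole number of bits = 142

142 bits


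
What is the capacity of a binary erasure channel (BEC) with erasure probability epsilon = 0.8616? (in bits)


C = 1 - epsilon = 1 - 0.8616 = 0.1384

0.1384 bits


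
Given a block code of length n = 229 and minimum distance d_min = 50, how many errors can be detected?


Detection capability = d_min - 1 = 50 - 1 = 49

49 errors


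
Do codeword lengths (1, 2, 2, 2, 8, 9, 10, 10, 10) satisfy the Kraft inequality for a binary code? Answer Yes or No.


Kraft sum = sum(2^(-l_i)) = 1.2588, need <= 1. Result: violated (a binary prefix-free code with these lengths cannot exist)

No


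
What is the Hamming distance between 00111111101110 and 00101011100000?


Count differing positions: . . . ^ . ^ . . . . ^ ^ ^ . = 5 differences

5


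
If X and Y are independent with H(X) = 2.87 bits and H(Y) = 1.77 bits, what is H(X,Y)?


For independent variables, H(X,Y) = H(X) + H(Y) = 2.87 + 1.77 = 4.64

4.64 bits


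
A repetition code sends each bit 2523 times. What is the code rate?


Rate = k/n = 1/2523

1/2523


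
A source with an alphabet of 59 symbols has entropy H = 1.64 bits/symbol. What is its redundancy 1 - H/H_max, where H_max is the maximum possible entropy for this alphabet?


H_max = log2(K) = log2(59) = 5.8826 bits/symbol. Redundancy = 1 - H/H_max = 1 - 1.64/5.8826 = 1 - 0.2788 = 0.7212

0.7212


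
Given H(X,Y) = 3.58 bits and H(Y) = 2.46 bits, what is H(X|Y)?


H(X|Y) = H(X,Y) - H(Y) = 3.58 - 2.46 = 1.12

1.12 bits


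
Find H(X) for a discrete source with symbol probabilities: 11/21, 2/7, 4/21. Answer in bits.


H = -sum(p_i * log2(p_i)). Terms: -(11/21)*log2(11/21) = 0.488654; -(2/7)*log2(2/7) = 0.516387; -(4/21)*log2(4/21) = 0.455680. H = 0.488654 + 0.516387 + 0.455680 = 1.4607

1.4607 bits


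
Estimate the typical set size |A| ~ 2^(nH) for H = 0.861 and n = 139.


log2|A_typical| = nH = 139 * 0.861 = 119.679, so |A_typical| ~ 2^119.679 = 1.064e+36

1.064e+36


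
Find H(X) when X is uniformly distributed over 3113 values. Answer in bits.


H = log2(n) = log2(3113) = 11.6041

11.6041 bits


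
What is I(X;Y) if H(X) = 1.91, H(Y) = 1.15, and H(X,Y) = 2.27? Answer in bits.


I(X;Y) = H(X) + H(Y) - H(X,Y) = 1.91 + 1.15 - 2.27 = 0.79

0.79 bits


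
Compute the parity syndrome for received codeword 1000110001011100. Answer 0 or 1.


Syndrome = XOR of all bits = 1 XOR 0 XOR 0 XOR 0 XOR 1 XOR 1 XOR 0 XOR 0 XOR 0 XOR 1 XOR 0 XOR 1 XOR 1 XOR 1 XOR 0 XOR 0 = 1

1


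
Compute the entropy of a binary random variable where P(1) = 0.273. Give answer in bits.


H = -p*log2(p) - (1-p)*log2(1-p). -0.273*log2(0.273) = 0.511336; -0.727*log2(0.727) = 0.334400. H = 0.511336 + 0.334400 = 0.8457

0.8457 bits


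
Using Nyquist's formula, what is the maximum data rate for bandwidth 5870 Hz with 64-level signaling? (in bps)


Rate = 2 * B * log2(M) = 2 * 5870 * 6.0 = 70440.0

70440.0 bps


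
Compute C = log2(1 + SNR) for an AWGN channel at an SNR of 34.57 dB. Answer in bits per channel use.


SNR_linear = 10^(34.57/10) = 2864.178; C = log2(1 + SNR_linear) = log2(1 + 2864.178) = 11.4844

11.4844 bits/channel use


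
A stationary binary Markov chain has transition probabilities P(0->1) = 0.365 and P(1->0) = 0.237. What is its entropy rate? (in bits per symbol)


Stationary distribution: pi_0 = p10/(p01+p10) = 0.3937, pi_1 = 0.6063. Entropy rate H' = pi_0*H(p01) + pi_1*H(p10) = 0.3937*0.9468 + 0.6063*0.79 = 0.8517

0.8517 bits/symbol


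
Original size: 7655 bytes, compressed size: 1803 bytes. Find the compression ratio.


Ratio = original / compressed = 7655 / 1803 = 4.2457

4.2457


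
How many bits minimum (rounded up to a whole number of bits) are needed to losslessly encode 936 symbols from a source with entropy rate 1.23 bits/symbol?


Minimum bits >= n * H = 936 * 1.23 = 1151.28, rounded up to a whole number of bits = 1152

1152 bits


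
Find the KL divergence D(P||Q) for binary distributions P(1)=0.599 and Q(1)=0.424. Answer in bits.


KL = p*log2(p/q) + (1-p)*log2((1-p)/(1-q)) = 0.599*log2(0.599/0.424) + 0.401*log2(0.401/0.576) = 0.0891

0.0891 bits


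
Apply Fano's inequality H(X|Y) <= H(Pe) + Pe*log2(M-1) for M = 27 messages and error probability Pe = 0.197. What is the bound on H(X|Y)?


H(Pe) = -Pe*log2(Pe) - (1-Pe)*log2(1-Pe) = -0.197*log2(0.197) - 0.803*log2(0.803) = 0.461715 + 0.254172 = 0.7159. Pe*log2(M-1) = 0.197*log2(26) = 0.925987. Bound = H(Pe) + Pe*log2(M-1) = 0.461715 + 0.254172 + 0.925987 = 1.6419

1.6419 bits


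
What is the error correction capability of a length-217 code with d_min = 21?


Correction capability = floor((d-1)/2) = floor((21-1)/2) = 10

10 errors


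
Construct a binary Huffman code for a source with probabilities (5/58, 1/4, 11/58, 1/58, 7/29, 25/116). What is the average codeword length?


Huffman construction (repeatedly merge the two least-probable nodes; each merge adds 1 bit to every symbol beneath it): 1/58 + 5/58 = 3/29; 3/29 + 11/58 = 17/58; 25/116 + 7/29 = 53/116; 1/4 + 17/58 = 63/116; 53/116 + 63/116 = 1. Resulting codeword lengths (in the order the probabilities were given): (4, 2, 3, 4, 2, 2). L_avg = sum(p_i * l_i) = 5/58*4 + 1/4*2 + 11/58*3 + 1/58*4 + 7/29*2 + 25/116*2 = 139/58 = 2.3966

2.3966 bits


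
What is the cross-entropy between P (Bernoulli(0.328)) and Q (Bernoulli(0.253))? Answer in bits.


H(P,Q) = -p*log2(q) - (1-p)*log2(1-q). -0.328*log2(0.253) = 0.650355; -0.672*log2(0.747) = 0.282791. H(P,Q) = 0.650355 + 0.282791 = 0.9331

0.9331 bits


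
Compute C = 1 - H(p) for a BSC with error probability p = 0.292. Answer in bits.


H(p) = -p*log2(p) - (1-p)*log2(1-p) = -0.292*log2(0.292) - 0.708*log2(0.708) = 0.518580 + 0.352711 = 0.8713. C = 1 - H(p) = 1 - 0.8713 = 0.1287

0.1287 bits


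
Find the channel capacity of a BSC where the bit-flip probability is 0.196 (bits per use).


H(p) = -p*log2(p) - (1-p)*log2(1-p) = -0.196*log2(0.196) - 0.804*log2(0.804) = 0.460811 + 0.253045 = 0.7139. C = 1 - H(p) = 1 - 0.7139 = 0.2861

0.2861 bits


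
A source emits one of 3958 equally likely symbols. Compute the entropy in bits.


H = log2(n) = log2(3958) = 11.9506

11.9506 bits


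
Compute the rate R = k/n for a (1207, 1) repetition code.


Rate = k/n = 1/1207

1/1207


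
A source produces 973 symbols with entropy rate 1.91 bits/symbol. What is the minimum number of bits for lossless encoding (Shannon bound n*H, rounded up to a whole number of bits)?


Minimum bits >= n * H = 973 * 1.91 = 1858.43, rounded up to a whole number of bits = 1859

1859 bits


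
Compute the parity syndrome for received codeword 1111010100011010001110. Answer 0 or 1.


Syndrome = XOR of all bits = 1 XOR 1 XOR 1 XOR 1 XOR 0 XOR 1 XOR 0 XOR 1 XOR 0 XOR 0 XOR 0 XOR 1 XOR 1 XOR 0 XOR 1 XOR 0 XOR 0 XOR 0 XOR 1 XOR 1 XOR 1 XOR 0 = 0

0


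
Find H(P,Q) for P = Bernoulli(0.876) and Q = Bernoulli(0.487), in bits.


H(P,Q) = -p*log2(q) - (1-p)*log2(1-q). -0.876*log2(0.487) = 0.909294; -0.124*log2(0.513) = 0.119408. H(P,Q) = 0.909294 + 0.119408 = 1.0287

1.0287 bits


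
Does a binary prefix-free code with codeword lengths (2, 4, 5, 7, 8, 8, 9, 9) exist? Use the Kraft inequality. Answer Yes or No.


Kraft sum = sum(2^(-l_i)) = 0.3633, need <= 1. Result: satisfied (a binary prefix-free code with these lengths exists)

Yes


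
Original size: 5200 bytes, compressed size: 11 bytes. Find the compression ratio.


Ratio = original / compressed = 5200 / 11 = 472.7273

472.7273


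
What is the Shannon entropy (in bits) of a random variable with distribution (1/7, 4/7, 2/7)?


H = -sum(p_i * log2(p_i)). Terms: -(1/7)*log2(1/7) = 0.401051; -(4/7)*log2(4/7) = 0.461346; -(2/7)*log2(2/7) = 0.516387. H = 0.401051 + 0.461346 + 0.516387 = 1.3788

1.3788 bits


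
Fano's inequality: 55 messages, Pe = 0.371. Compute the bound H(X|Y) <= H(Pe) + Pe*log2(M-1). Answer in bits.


H(Pe) = -Pe*log2(Pe) - (1-Pe)*log2(1-Pe) = -0.371*log2(0.371) - 0.629*log2(0.629) = 0.530719 + 0.420718 = 0.9514. Pe*log2(M-1) = 0.371*log2(54) = 2.135063. Bound = H(Pe) + Pe*log2(M-1) = 0.530719 + 0.420718 + 2.135063 = 3.0865

3.0865 bits


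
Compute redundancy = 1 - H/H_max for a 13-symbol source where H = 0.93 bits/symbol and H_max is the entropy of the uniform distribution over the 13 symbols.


H_max = log2(K) = log2(13) = 3.7004 bits/symbol. Redundancy = 1 - H/H_max = 1 - 0.93/3.7004 = 1 - 0.2513 = 0.7487

0.7487


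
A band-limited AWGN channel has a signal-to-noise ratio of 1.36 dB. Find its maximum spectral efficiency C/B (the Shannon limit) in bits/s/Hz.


SNR_linear = 10^(1.36/10) = 1.3677; C/B = log2(1 + SNR_linear) = log2(1 + 1.3677) = 1.2435

1.2435 bits/s/Hz


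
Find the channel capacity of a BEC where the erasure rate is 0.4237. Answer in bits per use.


C = 1 - epsilon = 1 - 0.4237 = 0.5763

0.5763 bits


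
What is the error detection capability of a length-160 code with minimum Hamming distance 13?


Detection capability = d_min - 1 = 13 - 1 = 12

12 errors


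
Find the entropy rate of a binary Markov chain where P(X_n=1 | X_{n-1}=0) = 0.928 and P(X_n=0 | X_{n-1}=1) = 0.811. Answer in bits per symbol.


Stationary distribution: pi_0 = p10/(p01+p10) = 0.4664, pi_1 = 0.5336. Entropy rate H' = pi_0*H(p01) + pi_1*H(p10) = 0.4664*0.3733 + 0.5336*0.6994 = 0.5473

0.5473 bits/symbol


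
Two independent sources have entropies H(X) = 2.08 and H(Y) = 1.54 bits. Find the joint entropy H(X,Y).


For independent variables, H(X,Y) = H(X) + H(Y) = 2.08 + 1.54 = 3.62

3.62 bits


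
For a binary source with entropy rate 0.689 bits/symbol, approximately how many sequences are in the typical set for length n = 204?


log2|A_typical| = nH = 204 * 0.689 = 140.556, so |A_typical| ~ 2^140.556 = 2.049e+42

2.049e+42


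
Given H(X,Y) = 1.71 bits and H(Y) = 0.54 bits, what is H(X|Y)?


H(X|Y) = H(X,Y) - H(Y) = 1.71 - 0.54 = 1.17

1.17 bits


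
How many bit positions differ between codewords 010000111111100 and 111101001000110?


Count differing positions: ^ . ^ ^ . ^ ^ ^ . ^ ^ ^ . ^ . = 10 differences

10


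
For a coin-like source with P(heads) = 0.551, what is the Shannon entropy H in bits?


H = -p*log2(p) - (1-p)*log2(1-p). -0.551*log2(0.551) = 0.473792; -0.449*log2(0.449) = 0.518690. H = 0.473792 + 0.518690 = 0.9925

0.9925 bits


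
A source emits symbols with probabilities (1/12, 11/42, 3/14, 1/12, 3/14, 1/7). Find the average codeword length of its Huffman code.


Huffman construction (repeatedly merge the two least-probable nodes; each merge adds 1 bit to every symbol beneath it): 1/12 + 1/12 = 1/6; 1/7 + 1/6 = 13/42; 3/14 + 3/14 = 3/7; 11/42 + 13/42 = 4/7; 3/7 + 4/7 = 1. Resulting codeword lengths (in the order the probabilities were given): (4, 2, 2, 4, 2, 3). L_avg = sum(p_i * l_i) = 1/12*4 + 11/42*2 + 3/14*2 + 1/12*4 + 3/14*2 + 1/7*3 = 52/21 = 2.4762

2.4762 bits


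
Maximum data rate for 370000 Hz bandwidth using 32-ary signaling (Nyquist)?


Rate = 2 * B * log2(M) = 2 * 370000 * 5.0 = 3700000.0

3700000.0 bps


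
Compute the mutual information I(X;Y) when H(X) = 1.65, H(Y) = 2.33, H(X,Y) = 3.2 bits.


I(X;Y) = H(X) + H(Y) - H(X,Y) = 1.65 + 2.33 - 3.2 = 0.78

0.78 bits


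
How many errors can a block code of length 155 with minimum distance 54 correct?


Correction capability = floor((d-1)/2) = floor((54-1)/2) = 26

26 errors


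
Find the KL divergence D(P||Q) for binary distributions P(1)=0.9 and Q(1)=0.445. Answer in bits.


KL = p*log2(p/q) + (1-p)*log2((1-p)/(1-q)) = 0.9*log2(0.9/0.445) + 0.1*log2(0.1/0.555) = 0.6673

0.6673 bits


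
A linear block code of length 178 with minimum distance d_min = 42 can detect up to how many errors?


Detection capability = d_min - 1 = 42 - 1 = 41

41 errors


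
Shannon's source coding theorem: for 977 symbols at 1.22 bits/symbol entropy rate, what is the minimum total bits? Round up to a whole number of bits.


Minimum bits >= n * H = 977 * 1.22 = 1191.94, rounded up to a whole number of bits = 1192

1192 bits


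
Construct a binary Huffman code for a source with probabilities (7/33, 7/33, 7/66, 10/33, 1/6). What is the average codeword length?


Huffman construction (repeatedly merge the two least-probable nodes; each merge adds 1 bit to every symbol beneath it): 7/66 + 1/6 = 3/11; 7/33 + 7/33 = 14/33; 3/11 + 10/33 = 19/33; 14/33 + 19/33 = 1. Resulting codeword lengths (in the order the probabilities were given): (2, 2, 3, 2, 3). L_avg = sum(p_i * l_i) = 7/33*2 + 7/33*2 + 7/66*3 + 10/33*2 + 1/6*3 = 25/11 = 2.2727

2.2727 bits


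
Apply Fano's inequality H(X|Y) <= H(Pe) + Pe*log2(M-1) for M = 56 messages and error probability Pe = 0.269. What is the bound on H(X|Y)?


H(Pe) = -Pe*log2(Pe) - (1-Pe)*log2(1-Pe) = -0.269*log2(0.269) - 0.731*log2(0.731) = 0.509573 + 0.330453 = 0.84. Pe*log2(M-1) = 0.269*log2(55) = 1.555186. Bound = H(Pe) + Pe*log2(M-1) = 0.509573 + 0.330453 + 1.555186 = 2.3952

2.3952 bits


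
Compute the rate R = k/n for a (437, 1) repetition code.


Rate = k/n = 1/437

1/437


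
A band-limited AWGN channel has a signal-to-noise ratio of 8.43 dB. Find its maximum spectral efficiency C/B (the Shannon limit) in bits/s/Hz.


SNR_linear = 10^(8.43/10) = 6.9663; C/B = log2(1 + SNR_linear) = log2(1 + 6.9663) = 2.9939

2.9939 bits/s/Hz


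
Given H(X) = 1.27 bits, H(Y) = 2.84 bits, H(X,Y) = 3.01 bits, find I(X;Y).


I(X;Y) = H(X) + H(Y) - H(X,Y) = 1.27 + 2.84 - 3.01 = 1.1

1.1 bits


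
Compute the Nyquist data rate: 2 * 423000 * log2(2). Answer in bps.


Rate = 2 * B * log2(M) = 2 * 423000 * 1.0 = 846000.0

846000.0 bps


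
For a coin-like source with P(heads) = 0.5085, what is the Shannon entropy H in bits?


H = -p*log2(p) - (1-p)*log2(1-p). -0.5085*log2(0.5085) = 0.496133; -0.4915*log2(0.4915) = 0.503658. H = 0.496133 + 0.503658 = 0.9998

0.9998 bits


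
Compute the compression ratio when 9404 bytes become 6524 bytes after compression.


Ratio = original / compressed = 9404 / 6524 = 1.4414

1.4414


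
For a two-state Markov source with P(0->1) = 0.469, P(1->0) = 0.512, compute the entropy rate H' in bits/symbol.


Stationary distribution: pi_0 = p10/(p01+p10) = 0.5219, pi_1 = 0.4781. Entropy rate H' = pi_0*H(p01) + pi_1*H(p10) = 0.5219*0.9972 + 0.4781*0.9996 = 0.9984

0.9984 bits/symbol


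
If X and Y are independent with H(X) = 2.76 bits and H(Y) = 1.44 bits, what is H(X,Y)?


For independent variables, H(X,Y) = H(X) + H(Y) = 2.76 + 1.44 = 4.2

4.2 bits


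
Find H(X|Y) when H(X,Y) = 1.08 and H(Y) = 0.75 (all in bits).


H(X|Y) = H(X,Y) - H(Y) = 1.08 - 0.75 = 0.33

0.33 bits


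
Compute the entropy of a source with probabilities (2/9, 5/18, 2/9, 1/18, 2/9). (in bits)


H = -sum(p_i * log2(p_i)). Terms: -(2/9)*log2(2/9) = 0.482206; -(5/18)*log2(5/18) = 0.513332; -(2/9)*log2(2/9) = 0.482206; -(1/18)*log2(1/18) = 0.231663; -(2/9)*log2(2/9) = 0.482206. H = 0.482206 + 0.513332 + 0.482206 + 0.231663 + 0.482206 = 2.1916

2.1916 bits


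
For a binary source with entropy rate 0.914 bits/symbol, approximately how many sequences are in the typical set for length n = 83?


log2|A_typical| = nH = 83 * 0.914 = 75.862, so |A_typical| ~ 2^75.862 = 6.867e+22

6.867e+22


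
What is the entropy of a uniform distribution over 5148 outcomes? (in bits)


H = log2(n) = log2(5148) = 12.3298

12.3298 bits


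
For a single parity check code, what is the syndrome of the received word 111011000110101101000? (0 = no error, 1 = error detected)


Syndrome = XOR of all bits = 1 XOR 1 XOR 1 XOR 0 XOR 1 XOR 1 XOR 0 XOR 0 XOR 0 XOR 1 XOR 1 XOR 0 XOR 1 XOR 0 XOR 1 XOR 1 XOR 0 XOR 1 XOR 0 XOR 0 XOR 0 = 1

1


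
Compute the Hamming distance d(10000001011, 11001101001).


Count differing positions: . ^ . . ^ ^ . . . ^ . = 4 differences

4


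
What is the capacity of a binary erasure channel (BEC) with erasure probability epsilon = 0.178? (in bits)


C = 1 - epsilon = 1 - 0.178 = 0.822

0.822 bits


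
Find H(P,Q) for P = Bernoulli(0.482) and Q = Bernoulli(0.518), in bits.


H(P,Q) = -p*log2(q) - (1-p)*log2(1-q). -0.482*log2(0.518) = 0.457406; -0.518*log2(0.482) = 0.545400. H(P,Q) = 0.457406 + 0.545400 = 1.0028

1.0028 bits


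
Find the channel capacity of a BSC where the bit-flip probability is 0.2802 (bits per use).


H(p) = -p*log2(p) - (1-p)*log2(1-p) = -0.2802*log2(0.2802) - 0.7198*log2(0.7198) = 0.514299 + 0.341424 = 0.8557. C = 1 - H(p) = 1 - 0.8557 = 0.1443

0.1443 bits


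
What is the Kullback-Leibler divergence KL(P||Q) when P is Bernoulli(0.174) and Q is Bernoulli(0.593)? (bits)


KL = p*log2(p/q) + (1-p)*log2((1-p)/(1-q)) = 0.174*log2(0.174/0.593) + 0.826*log2(0.826/0.407) = 0.5356

0.5356 bits


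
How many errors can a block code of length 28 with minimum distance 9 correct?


Correction capability = floor((d-1)/2) = floor((9-1)/2) = 4

4 errors


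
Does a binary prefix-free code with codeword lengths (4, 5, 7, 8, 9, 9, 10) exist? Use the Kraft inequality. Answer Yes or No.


Kraft sum = sum(2^(-l_i)) = 0.1104, need <= 1. Result: satisfied (a binary prefix-free code with these lengths exists)

Yes


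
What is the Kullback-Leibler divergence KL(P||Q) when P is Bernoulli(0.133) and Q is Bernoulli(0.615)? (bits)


KL = p*log2(p/q) + (1-p)*log2((1-p)/(1-q)) = 0.133*log2(0.133/0.615) + 0.867*log2(0.867/0.385) = 0.7216

0.7216 bits


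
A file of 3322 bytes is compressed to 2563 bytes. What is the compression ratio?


Ratio = original / compressed = 3322 / 2563 = 1.2961

1.2961


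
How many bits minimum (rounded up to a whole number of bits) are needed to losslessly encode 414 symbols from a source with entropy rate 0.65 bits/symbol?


Minimum bits >= n * H = 414 * 0.65 = 269.1, rounded up to a whole number of bits = 270

270 bits


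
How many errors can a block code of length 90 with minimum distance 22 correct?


Correction capability = floor((d-1)/2) = floor((22-1)/2) = 10

10 errors


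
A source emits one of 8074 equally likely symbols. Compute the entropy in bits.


H = log2(n) = log2(8074) = 12.9791

12.9791 bits


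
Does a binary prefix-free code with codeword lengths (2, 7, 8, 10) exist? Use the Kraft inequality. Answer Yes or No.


Kraft sum = sum(2^(-l_i)) = 0.2627, need <= 1. Result: satisfied (a binary prefix-free code with these lengths exists)

Yes


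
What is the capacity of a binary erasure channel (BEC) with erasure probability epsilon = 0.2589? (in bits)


C = 1 - epsilon = 1 - 0.2589 = 0.7411

0.7411 bits


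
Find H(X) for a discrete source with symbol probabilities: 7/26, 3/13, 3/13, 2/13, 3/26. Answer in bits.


H = -sum(p_i * log2(p_i)). Terms: -(7/26)*log2(7/26) = 0.509677; -(3/13)*log2(3/13) = 0.488187; -(3/13)*log2(3/13) = 0.488187; -(2/13)*log2(2/13) = 0.415452; -(3/26)*log2(3/26) = 0.359478. H = 0.509677 + 0.488187 + 0.488187 + 0.415452 + 0.359478 = 2.261

2.261 bits


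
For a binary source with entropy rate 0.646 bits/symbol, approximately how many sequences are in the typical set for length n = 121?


log2|A_typical| = nH = 121 * 0.646 = 78.166, so |A_typical| ~ 2^78.166 = 3.391e+23

3.391e+23


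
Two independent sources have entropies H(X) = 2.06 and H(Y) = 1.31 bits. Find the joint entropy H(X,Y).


For independent variables, H(X,Y) = H(X) + H(Y) = 2.06 + 1.31 = 3.37

3.37 bits


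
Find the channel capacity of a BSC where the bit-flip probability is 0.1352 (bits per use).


H(p) = -p*log2(p) - (1-p)*log2(1-p) = -0.1352*log2(0.1352) - 0.8648*log2(0.8648) = 0.390300 + 0.181229 = 0.5715. C = 1 - H(p) = 1 - 0.5715 = 0.4285

0.4285 bits


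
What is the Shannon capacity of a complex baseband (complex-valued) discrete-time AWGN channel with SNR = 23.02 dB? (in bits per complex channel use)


SNR_linear = 10^(23.02/10) = 200.4472; C = log2(1 + SNR_linear) = log2(1 + 200.4472) = 7.6543

7.6543 bits/channel use


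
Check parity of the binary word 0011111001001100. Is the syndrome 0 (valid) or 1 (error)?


Syndrome = XOR of all bits = 0 XOR 0 XOR 1 XOR 1 XOR 1 XOR 1 XOR 1 XOR 0 XOR 0 XOR 1 XOR 0 XOR 0 XOR 1 XOR 1 XOR 0 XOR 0 = 0

0


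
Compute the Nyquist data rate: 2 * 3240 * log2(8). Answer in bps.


Rate = 2 * B * log2(M) = 2 * 3240 * 3.0 = 19440.0

19440.0 bps


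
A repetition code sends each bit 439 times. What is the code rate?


Rate = k/n = 1/439

1/439


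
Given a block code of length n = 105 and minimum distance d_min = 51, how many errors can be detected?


Detection capability = d_min - 1 = 51 - 1 = 50

50 errors


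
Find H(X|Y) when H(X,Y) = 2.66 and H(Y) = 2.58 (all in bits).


H(X|Y) = H(X,Y) - H(Y) = 2.66 - 2.58 = 0.08

0.08 bits


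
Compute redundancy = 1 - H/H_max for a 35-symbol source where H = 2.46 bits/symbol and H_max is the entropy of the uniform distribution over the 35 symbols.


H_max = log2(K) = log2(35) = 5.1293 bits/symbol. Redundancy = 1 - H/H_max = 1 - 2.46/5.1293 = 1 - 0.4796 = 0.5204

0.5204


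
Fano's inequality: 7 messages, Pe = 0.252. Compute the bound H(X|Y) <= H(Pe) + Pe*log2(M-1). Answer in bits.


H(Pe) = -Pe*log2(Pe) - (1-Pe)*log2(1-Pe) = -0.252*log2(0.252) - 0.748*log2(0.748) = 0.501103 + 0.313330 = 0.8144. Pe*log2(M-1) = 0.252*log2(6) = 0.651411. Bound = H(Pe) + Pe*log2(M-1) = 0.501103 + 0.313330 + 0.651411 = 1.4658

1.4658 bits


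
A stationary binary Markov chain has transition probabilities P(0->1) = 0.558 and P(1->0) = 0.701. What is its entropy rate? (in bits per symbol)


Stationary distribution: pi_0 = p10/(p01+p10) = 0.5568, pi_1 = 0.4432. Entropy rate H' = pi_0*H(p01) + pi_1*H(p10) = 0.5568*0.9903 + 0.4432*0.8801 = 0.9414

0.9414 bits/symbol


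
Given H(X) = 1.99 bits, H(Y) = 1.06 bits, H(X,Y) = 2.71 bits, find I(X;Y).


I(X;Y) = H(X) + H(Y) - H(X,Y) = 1.99 + 1.06 - 2.71 = 0.34

0.34 bits


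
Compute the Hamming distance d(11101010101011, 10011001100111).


Count differing positions: . ^ ^ ^ . . ^ ^ . . ^ ^ . . = 7 differences

7


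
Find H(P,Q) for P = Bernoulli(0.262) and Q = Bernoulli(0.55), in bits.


H(P,Q) = -p*log2(q) - (1-p)*log2(1-q). -0.262*log2(0.55) = 0.225974; -0.738*log2(0.45) = 0.850178. H(P,Q) = 0.225974 + 0.850178 = 1.0762

1.0762 bits


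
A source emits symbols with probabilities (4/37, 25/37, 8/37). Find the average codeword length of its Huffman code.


Huffman construction (repeatedly merge the two least-probable nodes; each merge adds 1 bit to every symbol beneath it): 4/37 + 8/37 = 12/37; 12/37 + 25/37 = 1. Resulting codeword lengths (in the order the probabilities were given): (2, 1, 2). L_avg = sum(p_i * l_i) = 4/37*2 + 25/37*1 + 8/37*2 = 49/37 = 1.3243

1.3243 bits


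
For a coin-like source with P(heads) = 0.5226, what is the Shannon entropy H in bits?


H = -p*log2(p) - (1-p)*log2(1-p). -0.5226*log2(0.5226) = 0.489269; -0.4774*log2(0.4774) = 0.509257. H = 0.489269 + 0.509257 = 0.9985

0.9985 bits


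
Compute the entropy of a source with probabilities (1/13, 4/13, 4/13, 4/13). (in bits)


H = -sum(p_i * log2(p_i)). Terms: -(1/13)*log2(1/13) = 0.284649; -(4/13)*log2(4/13) = 0.523212; -(4/13)*log2(4/13) = 0.523212; -(4/13)*log2(4/13) = 0.523212. H = 0.284649 + 0.523212 + 0.523212 + 0.523212 = 1.8543

1.8543 bits


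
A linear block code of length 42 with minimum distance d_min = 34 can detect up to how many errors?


Detection capability = d_min - 1 = 34 - 1 = 33

33 errors


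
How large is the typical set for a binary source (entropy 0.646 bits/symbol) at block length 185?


log2|A_typical| = nH = 185 * 0.646 = 119.51, so |A_typical| ~ 2^119.51 = 9.464e+35

9.464e+35


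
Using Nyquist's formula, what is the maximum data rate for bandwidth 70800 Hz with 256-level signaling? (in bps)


Rate = 2 * B * log2(M) = 2 * 70800 * 8.0 = 1132800.0

1132800.0 bps


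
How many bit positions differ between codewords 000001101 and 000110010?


Count differing positions: . . . ^ ^ ^ ^ ^ ^ = 6 differences

6


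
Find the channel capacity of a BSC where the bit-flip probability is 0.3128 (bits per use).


H(p) = -p*log2(p) - (1-p)*log2(1-p) = -0.3128*log2(0.3128) - 0.6872*log2(0.6872) = 0.524468 + 0.371911 = 0.8964. C = 1 - H(p) = 1 - 0.8964 = 0.1036

0.1036 bits


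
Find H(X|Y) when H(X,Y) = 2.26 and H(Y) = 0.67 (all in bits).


H(X|Y) = H(X,Y) - H(Y) = 2.26 - 0.67 = 1.59

1.59 bits


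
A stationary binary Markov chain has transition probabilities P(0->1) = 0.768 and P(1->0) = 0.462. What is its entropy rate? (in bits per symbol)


Stationary distribution: pi_0 = p10/(p01+p10) = 0.3756, pi_1 = 0.6244. Entropy rate H' = pi_0*H(p01) + pi_1*H(p10) = 0.3756*0.7815 + 0.6244*0.9958 = 0.9153

0.9153 bits/symbol


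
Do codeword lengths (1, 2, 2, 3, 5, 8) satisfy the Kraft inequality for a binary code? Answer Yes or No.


Kraft sum = sum(2^(-l_i)) = 1.1602, need <= 1. Result: violated (a binary prefix-free code with these lengths cannot exist)

No


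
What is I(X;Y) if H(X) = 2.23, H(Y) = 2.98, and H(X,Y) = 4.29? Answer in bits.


I(X;Y) = H(X) + H(Y) - H(X,Y) = 2.23 + 2.98 - 4.29 = 0.92

0.92 bits


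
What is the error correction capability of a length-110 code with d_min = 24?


Correction capability = floor((d-1)/2) = floor((24-1)/2) = 11

11 errors


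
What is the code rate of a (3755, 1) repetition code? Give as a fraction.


Rate = k/n = 1/3755

1/3755


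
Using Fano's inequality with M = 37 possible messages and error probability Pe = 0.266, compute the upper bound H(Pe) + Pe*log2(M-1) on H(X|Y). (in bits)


H(Pe) = -Pe*log2(Pe) - (1-Pe)*log2(1-Pe) = -0.266*log2(0.266) - 0.734*log2(0.734) = 0.508193 + 0.327473 = 0.8357. Pe*log2(M-1) = 0.266*log2(36) = 1.375200. Bound = H(Pe) + Pe*log2(M-1) = 0.508193 + 0.327473 + 1.375200 = 2.2109

2.2109 bits


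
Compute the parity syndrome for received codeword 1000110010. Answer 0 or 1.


Syndrome = XOR of all bits = 1 XOR 0 XOR 0 XOR 0 XOR 1 XOR 1 XOR 0 XOR 0 XOR 1 XOR 0 = 0

0


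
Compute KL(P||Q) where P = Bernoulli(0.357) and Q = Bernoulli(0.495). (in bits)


KL = p*log2(p/q) + (1-p)*log2((1-p)/(1-q)) = 0.357*log2(0.357/0.495) + 0.643*log2(0.643/0.505) = 0.0558

0.0558 bits


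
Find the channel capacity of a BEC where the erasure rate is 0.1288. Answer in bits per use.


C = 1 - epsilon = 1 - 0.1288 = 0.8712

0.8712 bits


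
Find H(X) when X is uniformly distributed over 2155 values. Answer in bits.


H = log2(n) = log2(2155) = 11.0735

11.0735 bits


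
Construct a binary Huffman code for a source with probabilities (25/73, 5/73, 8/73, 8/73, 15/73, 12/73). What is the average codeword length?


Huffman construction (repeatedly merge the two least-probable nodes; each merge adds 1 bit to every symbol beneath it): 5/73 + 8/73 = 13/73; 8/73 + 12/73 = 20/73; 13/73 + 15/73 = 28/73; 20/73 + 25/73 = 45/73; 28/73 + 45/73 = 1. Resulting codeword lengths (in the order the probabilities were given): (2, 3, 3, 3, 2, 3). L_avg = sum(p_i * l_i) = 25/73*2 + 5/73*3 + 8/73*3 + 8/73*3 + 15/73*2 + 12/73*3 = 179/73 = 2.4521

2.4521 bits


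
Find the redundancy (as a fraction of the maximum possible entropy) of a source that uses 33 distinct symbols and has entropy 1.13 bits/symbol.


H_max = log2(K) = log2(33) = 5.0444 bits/symbol. Redundancy = 1 - H/H_max = 1 - 1.13/5.0444 = 1 - 0.224 = 0.776

0.776


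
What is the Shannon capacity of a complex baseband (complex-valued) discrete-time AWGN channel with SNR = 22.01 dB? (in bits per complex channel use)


SNR_linear = 10^(22.01/10) = 158.8547; C = log2(1 + SNR_linear) = log2(1 + 158.8547) = 7.3206

7.3206 bits/channel use


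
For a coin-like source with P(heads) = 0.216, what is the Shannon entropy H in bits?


H = -p*log2(p) - (1-p)*log2(1-p). -0.216*log2(0.216) = 0.477554; -0.784*log2(0.784) = 0.275242. H = 0.477554 + 0.275242 = 0.7528

0.7528 bits


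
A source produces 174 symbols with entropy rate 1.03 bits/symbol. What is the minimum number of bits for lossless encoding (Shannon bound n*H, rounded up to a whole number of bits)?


Minimum bits >= n * H = 174 * 1.03 = 179.22, rounded up to a whole number of bits = 180

180 bits
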